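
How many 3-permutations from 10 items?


P(10,3) = 10!/7!
= 3628800/5040
= 720

P(10,3) = 720


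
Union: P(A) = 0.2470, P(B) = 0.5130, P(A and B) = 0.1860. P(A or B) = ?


P(A∪B) = 0.2470 + 0.5130 - 0.1860
= 0.7600 - 0.1860
= 0.5740

P(A∪B) = 0.5740


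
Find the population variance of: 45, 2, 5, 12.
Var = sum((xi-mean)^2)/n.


Mean = 16.0000
Squared deviations: 841.0000, 196.0000, 121.0000, 16.0000
Sum = 1174.0000
Variance = 1174.0000/4 = 293.5000

Variance = 293.5000


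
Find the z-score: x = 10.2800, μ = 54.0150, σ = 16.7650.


z = (10.2800 - 54.0150)/16.7650
= -43.7350/16.7650
= -2.6087

z = -2.6087


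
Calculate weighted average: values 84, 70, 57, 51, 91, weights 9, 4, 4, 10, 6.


Numerator = 84*9 + 70*4 + 57*4 + 51*10 + 91*6 = 2320
Denominator = 9 + 4 + 4 + 10 + 6 = 33
WM = 2320/33 = 70.3030

WM = 70.3030


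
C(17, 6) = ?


C(17,6) = 17!/(6! × 11!)
= 355687428096000/(720 × 39916800)
= 12376

C(17,6) = 12376


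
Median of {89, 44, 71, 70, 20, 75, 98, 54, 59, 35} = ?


Sorted: 20, 35, 44, 54, 59, 70, 71, 75, 89, 98
n = 10 (even)
Middle values: 59 and 70
Median = (59+70)/2 = 64.5000

Median = 64.5000


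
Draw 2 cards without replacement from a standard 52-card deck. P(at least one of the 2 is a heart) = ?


P(at least one) = 1 - P(none)
P(none) = (39/52) × (38/51) = 0.558824
P(at least one) = 1 - 0.558824 = 0.4412

P = 0.4412


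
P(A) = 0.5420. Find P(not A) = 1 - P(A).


P(not A) = 1 - 0.5420 = 0.4580

P(not A) = 0.4580


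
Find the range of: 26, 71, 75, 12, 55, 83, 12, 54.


Max = 83, Min = 12
Range = 83 - 12 = 71

Range = 71


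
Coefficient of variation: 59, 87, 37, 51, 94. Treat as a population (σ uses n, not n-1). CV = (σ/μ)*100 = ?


Mean = 65.6000
SD = 21.6296
CV = (21.6296/65.6000)*100 = 32.9720%

CV = 32.9720%


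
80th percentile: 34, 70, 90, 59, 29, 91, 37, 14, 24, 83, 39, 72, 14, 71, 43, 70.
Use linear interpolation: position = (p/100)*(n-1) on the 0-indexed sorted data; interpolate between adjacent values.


Sorted: 14, 14, 24, 29, 34, 37, 39, 43, 59, 70, 70, 71, 72, 83, 90, 91
n = 16
Index = 80/100 * 15 = 12.0000
Lower = data[12] = 72, Upper = data[13] = 83
P80 = 72 + 0*(11) = 72.0000

P80 = 72.0000


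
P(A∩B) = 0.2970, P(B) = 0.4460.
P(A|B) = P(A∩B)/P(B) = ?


P(A|B) = 0.2970/0.4460 = 0.6659

P(A|B) = 0.6659


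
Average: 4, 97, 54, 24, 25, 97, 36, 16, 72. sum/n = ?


Sum = 4 + 97 + 54 + 24 + 25 + 97 + 36 + 16 + 72 = 425
n = 9
Mean = 425/9 = 47.2222

Mean = 47.2222


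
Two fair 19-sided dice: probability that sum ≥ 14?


Total outcomes = 19×19 = 361
Favorable (sum ≥ 14): 283
P = 283/361 = 0.7839

P = 0.7839


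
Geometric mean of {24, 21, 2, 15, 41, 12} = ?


Product = 24 × 21 × 2 × 15 × 41 × 12 = 7439040
GM = 7439040^(1/6) = 13.9718

GM = 13.9718


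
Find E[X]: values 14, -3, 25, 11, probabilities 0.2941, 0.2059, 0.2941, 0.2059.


E[X] = 14*0.2941 - 3*0.2059 + 25*0.2941 + 11*0.2059
= 4.1174 - 0.6177 + 7.3525 + 2.2649
= 13.1171

E[X] = 13.1171


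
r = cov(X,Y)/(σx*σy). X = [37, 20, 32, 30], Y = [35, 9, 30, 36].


Mean X = 29.7500, Mean Y = 27.5000
SD X = 6.179604, SD Y = 10.920165
Cov = 60.625000
r = 60.625000/(6.179604*10.920165) = 0.8984

r = 0.8984


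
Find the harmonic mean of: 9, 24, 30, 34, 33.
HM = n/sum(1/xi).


Sum of reciprocals = 1/9 + 1/24 + 1/30 + 1/34 + 1/33 = 0.245826
HM = 5/0.245826 = 20.3396

HM = 20.3396


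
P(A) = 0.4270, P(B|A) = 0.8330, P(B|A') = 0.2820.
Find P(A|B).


P(B) = P(B|A)*P(A) + P(B|A')*P(A')
= 0.8330*0.4270 + 0.2820*0.5730
= 0.355691 + 0.161586 = 0.517277
P(A|B) = 0.355691/0.517277 = 0.6876

P(A|B) = 0.6876


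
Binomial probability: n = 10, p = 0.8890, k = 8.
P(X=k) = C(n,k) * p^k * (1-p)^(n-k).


C(10,8) = 45
p^8 = 0.390134
(1-p)^2 = 0.012321
P = 45 * 0.390134 * 0.012321 = 0.2163

P(X=8) = 0.2163


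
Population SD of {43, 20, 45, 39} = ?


Mean = 36.7500
Variance = 98.1875
SD = sqrt(98.1875) = 9.9090

SD = 9.9090


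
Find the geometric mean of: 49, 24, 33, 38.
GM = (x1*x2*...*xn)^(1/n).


Product = 49 × 24 × 33 × 38 = 1474704
GM = 1474704^(1/4) = 34.8479

GM = 34.8479


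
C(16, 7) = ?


C(16,7) = 16!/(7! × 9!)
= 20922789888000/(5040 × 362880)
= 11440

C(16,7) = 11440


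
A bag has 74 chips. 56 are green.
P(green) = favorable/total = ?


P = 56/74 = 0.7568

P = 0.7568


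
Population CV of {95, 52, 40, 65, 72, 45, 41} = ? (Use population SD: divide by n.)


Mean = 58.5714
SD = 18.6307
CV = (18.6307/58.5714)*100 = 31.8085%

CV = 31.8085%


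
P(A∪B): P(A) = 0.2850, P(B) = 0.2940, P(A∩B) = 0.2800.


P(A∪B) = 0.2850 + 0.2940 - 0.2800
= 0.5790 - 0.2800
= 0.2990

P(A∪B) = 0.2990


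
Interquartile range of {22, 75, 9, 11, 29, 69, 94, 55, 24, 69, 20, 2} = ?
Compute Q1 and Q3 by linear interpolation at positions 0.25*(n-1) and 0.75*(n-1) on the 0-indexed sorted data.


Sorted: 2, 9, 11, 20, 22, 24, 29, 55, 69, 69, 75, 94
Q1 (25th %ile) = 17.7500
Q3 (75th %ile) = 69.0000
IQR = 69.0000 - 17.7500 = 51.2500

IQR = 51.2500


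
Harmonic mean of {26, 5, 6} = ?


Sum of reciprocals = 1/26 + 1/5 + 1/6 = 0.405128
HM = 3/0.405128 = 7.4051

HM = 7.4051


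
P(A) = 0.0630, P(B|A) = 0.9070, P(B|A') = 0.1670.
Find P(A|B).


P(B) = P(B|A)*P(A) + P(B|A')*P(A')
= 0.9070*0.0630 + 0.1670*0.9370
= 0.057141 + 0.156479 = 0.213620
P(A|B) = 0.057141/0.213620 = 0.2675

P(A|B) = 0.2675


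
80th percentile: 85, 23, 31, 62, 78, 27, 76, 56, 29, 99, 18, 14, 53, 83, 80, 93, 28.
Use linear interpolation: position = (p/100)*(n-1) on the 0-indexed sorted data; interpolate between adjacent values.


Sorted: 14, 18, 23, 27, 28, 29, 31, 53, 56, 62, 76, 78, 80, 83, 85, 93, 99
n = 17
Index = 80/100 * 16 = 12.8000
Lower = data[12] = 80, Upper = data[13] = 83
P80 = 80 + 0.8000*(3) = 82.4000

P80 = 82.4000


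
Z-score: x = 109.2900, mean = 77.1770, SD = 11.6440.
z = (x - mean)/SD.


z = (109.2900 - 77.1770)/11.6440
= 32.1130/11.6440
= 2.7579

z = 2.7579


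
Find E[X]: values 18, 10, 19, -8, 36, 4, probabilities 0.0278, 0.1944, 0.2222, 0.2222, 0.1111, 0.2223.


E[X] = 18*0.0278 + 10*0.1944 + 19*0.2222 - 8*0.2222 + 36*0.1111 + 4*0.2223
= 0.5004 + 1.9440 + 4.2218 - 1.7776 + 3.9996 + 0.8892
= 9.7774

E[X] = 9.7774


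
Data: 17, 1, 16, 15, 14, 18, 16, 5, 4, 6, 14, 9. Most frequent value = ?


Frequencies: 1:1, 4:1, 5:1, 6:1, 9:1, 14:2, 15:1, 16:2, 17:1, 18:1
Max frequency = 2
Mode = 14, 16

Mode = 14, 16


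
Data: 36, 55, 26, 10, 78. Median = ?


Sorted: 10, 26, 36, 55, 78
n = 5 (odd)
Middle value = 36

Median = 36


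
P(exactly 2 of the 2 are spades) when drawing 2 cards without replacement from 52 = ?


Hypergeometric: P(X=2) = C(13,2)·C(39,0) / C(52,2)
= 78 × 1 / 1326
= 78/1326 = 0.0588

P = 0.0588


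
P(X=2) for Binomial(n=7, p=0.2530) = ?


C(7,2) = 21
p^2 = 0.064009
(1-p)^5 = 0.232596
P = 21 * 0.064009 * 0.232596 = 0.3127

P(X=2) = 0.3127


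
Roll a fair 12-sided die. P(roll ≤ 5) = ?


Favorable outcomes (roll ≤ 5): 5
Total outcomes = 12
P = 5/12 = 0.4167

P = 0.4167


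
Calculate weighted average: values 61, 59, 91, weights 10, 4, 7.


Numerator = 61*10 + 59*4 + 91*7 = 1483
Denominator = 10 + 4 + 7 = 21
WM = 1483/21 = 70.6190

WM = 70.6190


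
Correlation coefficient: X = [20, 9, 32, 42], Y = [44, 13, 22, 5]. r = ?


Mean X = 25.7500, Mean Y = 21.0000
SD X = 12.417226, SD Y = 14.577380
Cov = -63.000000
r = -63.000000/(12.417226*14.577380) = -0.3480

r = -0.3480


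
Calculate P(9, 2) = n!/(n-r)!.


P(9,2) = 9!/7!
= 362880/5040
= 72

P(9,2) = 72


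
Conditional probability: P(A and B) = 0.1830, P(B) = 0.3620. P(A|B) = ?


P(A|B) = 0.1830/0.3620 = 0.5055

P(A|B) = 0.5055


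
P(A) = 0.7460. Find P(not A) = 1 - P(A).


P(not A) = 1 - 0.7460 = 0.2540

P(not A) = 0.2540


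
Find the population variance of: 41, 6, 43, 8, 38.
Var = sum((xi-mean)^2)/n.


Mean = 27.2000
Squared deviations: 190.4400, 449.4400, 249.6400, 368.6400, 116.6400
Sum = 1374.8000
Variance = 1374.8000/5 = 274.9600

Variance = 274.9600


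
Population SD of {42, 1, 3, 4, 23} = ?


Mean = 14.6000
Variance = 250.6400
SD = sqrt(250.6400) = 15.8316

SD = 15.8316


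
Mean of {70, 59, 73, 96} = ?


Sum = 70 + 59 + 73 + 96 = 298
n = 4
Mean = 298/4 = 74.5000

Mean = 74.5000


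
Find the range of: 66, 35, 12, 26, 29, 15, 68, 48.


Max = 68, Min = 12
Range = 68 - 12 = 56

Range = 56


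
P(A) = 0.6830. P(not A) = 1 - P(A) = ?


P(not A) = 1 - 0.6830 = 0.3170

P(not A) = 0.3170


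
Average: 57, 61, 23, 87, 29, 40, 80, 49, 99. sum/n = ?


Sum = 57 + 61 + 23 + 87 + 29 + 40 + 80 + 49 + 99 = 525
n = 9
Mean = 525/9 = 58.3333

Mean = 58.3333


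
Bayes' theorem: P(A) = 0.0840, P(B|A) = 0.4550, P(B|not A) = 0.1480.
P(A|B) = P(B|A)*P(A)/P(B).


P(B) = P(B|A)*P(A) + P(B|A')*P(A')
= 0.4550*0.0840 + 0.1480*0.9160
= 0.038220 + 0.135568 = 0.173788
P(A|B) = 0.038220/0.173788 = 0.2199

P(A|B) = 0.2199


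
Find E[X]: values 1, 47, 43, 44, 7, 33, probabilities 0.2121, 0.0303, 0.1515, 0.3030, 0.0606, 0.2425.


E[X] = 1*0.2121 + 47*0.0303 + 43*0.1515 + 44*0.3030 + 7*0.0606 + 33*0.2425
= 0.2121 + 1.4241 + 6.5145 + 13.3320 + 0.4242 + 8.0025
= 29.9094

E[X] = 29.9094


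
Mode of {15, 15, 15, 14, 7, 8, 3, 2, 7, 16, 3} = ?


Frequencies: 2:1, 3:2, 7:2, 8:1, 14:1, 15:3, 16:1
Max frequency = 3
Mode = 15

Mode = 15


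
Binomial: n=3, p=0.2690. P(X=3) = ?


C(3,3) = 1
p^3 = 0.019465
(1-p)^0 = 1.000000
P = 1 * 0.019465 * 1.000000 = 0.0195

P(X=3) = 0.0195


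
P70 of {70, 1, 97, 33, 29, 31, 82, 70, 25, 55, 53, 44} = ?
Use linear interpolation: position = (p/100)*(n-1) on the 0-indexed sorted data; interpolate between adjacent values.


Sorted: 1, 25, 29, 31, 33, 44, 53, 55, 70, 70, 82, 97
n = 12
Index = 70/100 * 11 = 7.7000
Lower = data[7] = 55, Upper = data[8] = 70
P70 = 55 + 0.7000*(15) = 65.5000

P70 = 65.5000


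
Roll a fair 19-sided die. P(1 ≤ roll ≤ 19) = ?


Favorable outcomes (1 ≤ roll ≤ 19): 19
Total outcomes = 19
P = 19/19 = 1.0000

P = 1.0000


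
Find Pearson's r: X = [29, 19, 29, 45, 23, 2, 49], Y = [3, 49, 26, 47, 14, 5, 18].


Mean X = 28.0000, Mean Y = 23.1429
SD X = 14.706655, SD Y = 17.282762
Cov = 80.714286
r = 80.714286/(14.706655*17.282762) = 0.3176

r = 0.3176


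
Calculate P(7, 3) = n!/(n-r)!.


P(7,3) = 7!/4!
= 5040/24
= 210

P(7,3) = 210


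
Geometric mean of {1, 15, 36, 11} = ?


Product = 1 × 15 × 36 × 11 = 5940
GM = 5940^(1/4) = 8.7790

GM = 8.7790


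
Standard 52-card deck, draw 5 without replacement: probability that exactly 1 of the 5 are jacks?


Hypergeometric: P(X=1) = C(4,1)·C(48,4) / C(52,5)
= 4 × 194580 / 2598960
= 778320/2598960 = 0.2995

P = 0.2995


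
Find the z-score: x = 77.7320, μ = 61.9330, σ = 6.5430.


z = (77.7320 - 61.9330)/6.5430
= 15.7990/6.5430
= 2.4146

z = 2.4146


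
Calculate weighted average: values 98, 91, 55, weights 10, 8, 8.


Numerator = 98*10 + 91*8 + 55*8 = 2148
Denominator = 10 + 8 + 8 = 26
WM = 2148/26 = 82.6154

WM = 82.6154


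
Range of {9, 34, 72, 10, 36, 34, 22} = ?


Max = 72, Min = 9
Range = 72 - 9 = 63

Range = 63


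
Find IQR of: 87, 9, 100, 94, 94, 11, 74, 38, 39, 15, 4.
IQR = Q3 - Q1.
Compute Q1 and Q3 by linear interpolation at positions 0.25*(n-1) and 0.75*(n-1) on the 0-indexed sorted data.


Sorted: 4, 9, 11, 15, 38, 39, 74, 87, 94, 94, 100
Q1 (25th %ile) = 13.0000
Q3 (75th %ile) = 90.5000
IQR = 90.5000 - 13.0000 = 77.5000

IQR = 77.5000


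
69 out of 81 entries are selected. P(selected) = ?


P = 69/81 = 0.8519

P = 0.8519


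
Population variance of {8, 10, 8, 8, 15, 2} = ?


Mean = 8.5000
Squared deviations: 0.2500, 2.2500, 0.2500, 0.2500, 42.2500, 42.2500
Sum = 87.5000
Variance = 87.5000/6 = 14.5833

Variance = 14.5833


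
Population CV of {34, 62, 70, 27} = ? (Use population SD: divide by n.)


Mean = 48.2500
SD = 18.1435
CV = (18.1435/48.2500)*100 = 37.6032%

CV = 37.6032%


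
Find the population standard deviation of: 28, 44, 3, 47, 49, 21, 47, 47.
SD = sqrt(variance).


Mean = 35.7500
Variance = 246.6875
SD = sqrt(246.6875) = 15.7063

SD = 15.7063


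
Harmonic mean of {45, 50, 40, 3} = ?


Sum of reciprocals = 1/45 + 1/50 + 1/40 + 1/3 = 0.400556
HM = 4/0.400556 = 9.9861

HM = 9.9861


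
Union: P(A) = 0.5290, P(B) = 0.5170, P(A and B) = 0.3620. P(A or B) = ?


P(A∪B) = 0.5290 + 0.5170 - 0.3620
= 1.0460 - 0.3620
= 0.6840

P(A∪B) = 0.6840


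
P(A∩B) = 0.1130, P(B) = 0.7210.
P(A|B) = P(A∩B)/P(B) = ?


P(A|B) = 0.1130/0.7210 = 0.1567

P(A|B) = 0.1567


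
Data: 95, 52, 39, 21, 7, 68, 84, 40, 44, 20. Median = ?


Sorted: 7, 20, 21, 39, 40, 44, 52, 68, 84, 95
n = 10 (even)
Middle values: 40 and 44
Median = (40+44)/2 = 42.0000

Median = 42.0000


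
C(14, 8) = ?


C(14,8) = 14!/(8! × 6!)
= 87178291200/(40320 × 720)
= 3003

C(14,8) = 3003


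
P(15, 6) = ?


P(15,6) = 15!/9!
= 1307674368000/362880
= 3603600

P(15,6) = 3603600


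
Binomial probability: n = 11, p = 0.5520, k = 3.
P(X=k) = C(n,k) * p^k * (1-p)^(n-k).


C(11,3) = 165
p^3 = 0.168197
(1-p)^8 = 0.001623
P = 165 * 0.168197 * 0.001623 = 0.0450

P(X=3) = 0.0450


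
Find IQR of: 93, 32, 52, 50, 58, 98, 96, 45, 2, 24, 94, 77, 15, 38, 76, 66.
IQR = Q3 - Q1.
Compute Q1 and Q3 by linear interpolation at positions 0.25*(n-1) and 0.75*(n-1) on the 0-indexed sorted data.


Sorted: 2, 15, 24, 32, 38, 45, 50, 52, 58, 66, 76, 77, 93, 94, 96, 98
Q1 (25th %ile) = 36.5000
Q3 (75th %ile) = 81.0000
IQR = 81.0000 - 36.5000 = 44.5000

IQR = 44.5000


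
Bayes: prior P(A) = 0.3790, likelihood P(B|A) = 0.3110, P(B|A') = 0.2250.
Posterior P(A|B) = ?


P(B) = P(B|A)*P(A) + P(B|A')*P(A')
= 0.3110*0.3790 + 0.2250*0.6210
= 0.117869 + 0.139725 = 0.257594
P(A|B) = 0.117869/0.257594 = 0.4576

P(A|B) = 0.4576


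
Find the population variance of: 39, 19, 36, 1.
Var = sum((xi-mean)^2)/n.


Mean = 23.7500
Squared deviations: 232.5625, 22.5625, 150.0625, 517.5625
Sum = 922.7500
Variance = 922.7500/4 = 230.6875

Variance = 230.6875


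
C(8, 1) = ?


C(8,1) = 8!/(1! × 7!)
= 40320/(1 × 5040)
= 8

C(8,1) = 8


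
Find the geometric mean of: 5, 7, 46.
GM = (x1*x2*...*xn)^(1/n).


Product = 5 × 7 × 46 = 1610
GM = 1610^(1/3) = 11.7204

GM = 11.7204


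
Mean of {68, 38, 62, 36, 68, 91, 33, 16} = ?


Sum = 68 + 38 + 62 + 36 + 68 + 91 + 33 + 16 = 412
n = 8
Mean = 412/8 = 51.5000

Mean = 51.5000


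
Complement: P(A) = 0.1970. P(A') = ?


P(not A) = 1 - 0.1970 = 0.8030

P(not A) = 0.8030


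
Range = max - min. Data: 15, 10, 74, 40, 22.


Max = 74, Min = 10
Range = 74 - 10 = 64

Range = 64


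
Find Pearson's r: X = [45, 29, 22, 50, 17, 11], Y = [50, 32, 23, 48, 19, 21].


Mean X = 29.0000, Mean Y = 32.1667
SD X = 14.224392, SD Y = 12.588575
Cov = 173.500000
r = 173.500000/(14.224392*12.588575) = 0.9689

r = 0.9689


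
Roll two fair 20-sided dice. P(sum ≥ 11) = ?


Total outcomes = 20×20 = 400
Favorable (sum ≥ 11): 355
P = 355/400 = 0.8875

P = 0.8875


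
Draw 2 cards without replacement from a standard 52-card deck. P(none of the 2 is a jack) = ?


P(no jacks) = (48/52) × (47/51)
= 0.8507

P = 0.8507


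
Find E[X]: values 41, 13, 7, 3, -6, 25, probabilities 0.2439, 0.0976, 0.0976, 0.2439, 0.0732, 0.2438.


E[X] = 41*0.2439 + 13*0.0976 + 7*0.0976 + 3*0.2439 - 6*0.0732 + 25*0.2438
= 9.9999 + 1.2688 + 0.6832 + 0.7317 - 0.4392 + 6.0950
= 18.3394

E[X] = 18.3394


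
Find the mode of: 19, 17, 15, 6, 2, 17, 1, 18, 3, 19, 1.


Frequencies: 1:2, 2:1, 3:1, 6:1, 15:1, 17:2, 18:1, 19:2
Max frequency = 2
Mode = 1, 17, 19

Mode = 1, 17, 19


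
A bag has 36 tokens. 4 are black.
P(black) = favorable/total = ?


P = 4/36 = 0.1111

P = 0.1111


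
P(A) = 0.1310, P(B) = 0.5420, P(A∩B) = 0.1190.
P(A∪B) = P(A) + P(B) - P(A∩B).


P(A∪B) = 0.1310 + 0.5420 - 0.1190
= 0.6730 - 0.1190
= 0.5540

P(A∪B) = 0.5540


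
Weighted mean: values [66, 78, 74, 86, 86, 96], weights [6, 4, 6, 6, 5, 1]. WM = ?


Numerator = 66*6 + 78*4 + 74*6 + 86*6 + 86*5 + 96*1 = 2194
Denominator = 6 + 4 + 6 + 6 + 5 + 1 = 28
WM = 2194/28 = 78.3571

WM = 78.3571


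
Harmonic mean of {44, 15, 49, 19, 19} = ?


Sum of reciprocals = 1/44 + 1/15 + 1/49 + 1/19 + 1/19 = 0.215065
HM = 5/0.215065 = 23.2488

HM = 23.2488


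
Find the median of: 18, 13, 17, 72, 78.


Sorted: 13, 17, 18, 72, 78
n = 5 (odd)
Middle value = 18

Median = 18


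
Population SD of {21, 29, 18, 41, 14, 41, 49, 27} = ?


Mean = 30.0000
Variance = 136.7500
SD = sqrt(136.7500) = 11.6940

SD = 11.6940


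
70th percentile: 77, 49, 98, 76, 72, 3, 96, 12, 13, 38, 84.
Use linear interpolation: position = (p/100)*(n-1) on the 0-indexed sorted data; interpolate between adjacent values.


Sorted: 3, 12, 13, 38, 49, 72, 76, 77, 84, 96, 98
n = 11
Index = 70/100 * 10 = 7.0000
Lower = data[7] = 77, Upper = data[8] = 84
P70 = 77 + 0*(7) = 77.0000

P70 = 77.0000


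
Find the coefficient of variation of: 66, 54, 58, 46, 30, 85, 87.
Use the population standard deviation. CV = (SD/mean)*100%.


Mean = 60.8571
SD = 18.9769
CV = (18.9769/60.8571)*100 = 31.1827%

CV = 31.1827%


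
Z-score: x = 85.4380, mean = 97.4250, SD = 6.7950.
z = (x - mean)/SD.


z = (85.4380 - 97.4250)/6.7950
= -11.9870/6.7950
= -1.7641

z = -1.7641


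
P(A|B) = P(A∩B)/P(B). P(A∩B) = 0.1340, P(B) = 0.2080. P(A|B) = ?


P(A|B) = 0.1340/0.2080 = 0.6442

P(A|B) = 0.6442


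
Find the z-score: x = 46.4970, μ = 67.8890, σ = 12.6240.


z = (46.4970 - 67.8890)/12.6240
= -21.3920/12.6240
= -1.6946

z = -1.6946


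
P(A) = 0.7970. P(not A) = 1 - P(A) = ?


P(not A) = 1 - 0.7970 = 0.2030

P(not A) = 0.2030


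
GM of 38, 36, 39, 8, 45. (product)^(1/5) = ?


Product = 38 × 36 × 39 × 8 × 45 = 19206720
GM = 19206720^(1/5) = 28.6214

GM = 28.6214


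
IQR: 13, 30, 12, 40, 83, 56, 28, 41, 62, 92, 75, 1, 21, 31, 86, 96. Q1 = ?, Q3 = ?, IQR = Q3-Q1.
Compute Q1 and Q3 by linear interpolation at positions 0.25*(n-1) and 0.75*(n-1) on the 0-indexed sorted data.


Sorted: 1, 12, 13, 21, 28, 30, 31, 40, 41, 56, 62, 75, 83, 86, 92, 96
Q1 (25th %ile) = 26.2500
Q3 (75th %ile) = 77.0000
IQR = 77.0000 - 26.2500 = 50.7500

IQR = 50.7500


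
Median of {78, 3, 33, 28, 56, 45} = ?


Sorted: 3, 28, 33, 45, 56, 78
n = 6 (even)
Middle values: 33 and 45
Median = (33+45)/2 = 39.0000

Median = 39.0000


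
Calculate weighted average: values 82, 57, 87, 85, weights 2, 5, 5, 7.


Numerator = 82*2 + 57*5 + 87*5 + 85*7 = 1479
Denominator = 2 + 5 + 5 + 7 = 19
WM = 1479/19 = 77.8421

WM = 77.8421


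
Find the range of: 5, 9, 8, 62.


Max = 62, Min = 5
Range = 62 - 5 = 57

Range = 57


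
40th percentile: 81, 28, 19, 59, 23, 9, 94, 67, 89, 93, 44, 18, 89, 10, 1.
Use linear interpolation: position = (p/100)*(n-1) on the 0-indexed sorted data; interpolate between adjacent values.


Sorted: 1, 9, 10, 18, 19, 23, 28, 44, 59, 67, 81, 89, 89, 93, 94
n = 15
Index = 40/100 * 14 = 5.6000
Lower = data[5] = 23, Upper = data[6] = 28
P40 = 23 + 0.6000*(5) = 26.0000

P40 = 26.0000


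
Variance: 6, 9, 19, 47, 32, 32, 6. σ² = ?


Mean = 21.5714
Squared deviations: 242.4694, 158.0408, 6.6122, 646.6122, 108.7551, 108.7551, 242.4694
Sum = 1513.7143
Variance = 1513.7143/7 = 216.2449

Variance = 216.2449


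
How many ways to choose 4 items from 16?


C(16,4) = 16!/(4! × 12!)
= 20922789888000/(24 × 479001600)
= 1820

C(16,4) = 1820


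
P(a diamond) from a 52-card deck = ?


13 diamonds in 52 cards
P = 13/52 = 0.2500

P = 0.2500


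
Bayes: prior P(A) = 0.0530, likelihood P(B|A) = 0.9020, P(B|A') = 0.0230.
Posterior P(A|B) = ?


P(B) = P(B|A)*P(A) + P(B|A')*P(A')
= 0.9020*0.0530 + 0.0230*0.9470
= 0.047806 + 0.021781 = 0.069587
P(A|B) = 0.047806/0.069587 = 0.6870

P(A|B) = 0.6870


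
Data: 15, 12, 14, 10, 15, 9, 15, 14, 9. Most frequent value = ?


Frequencies: 9:2, 10:1, 12:1, 14:2, 15:3
Max frequency = 3
Mode = 15

Mode = 15


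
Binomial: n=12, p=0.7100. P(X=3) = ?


C(12,3) = 220
p^3 = 0.357911
(1-p)^9 = 1.450715e-05
P = 220 * 0.357911 * 1.450715e-05 = 0.0011

P(X=3) = 0.0011


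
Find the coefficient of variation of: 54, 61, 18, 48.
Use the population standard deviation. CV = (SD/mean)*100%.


Mean = 45.2500
SD = 16.3917
CV = (16.3917/45.2500)*100 = 36.2247%

CV = 36.2247%


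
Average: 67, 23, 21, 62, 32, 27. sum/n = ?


Sum = 67 + 23 + 21 + 62 + 32 + 27 = 232
n = 6
Mean = 232/6 = 38.6667

Mean = 38.6667


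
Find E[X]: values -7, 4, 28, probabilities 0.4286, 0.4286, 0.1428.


E[X] = -7*0.4286 + 4*0.4286 + 28*0.1428
= -3.0002 + 1.7144 + 3.9984
= 2.7126

E[X] = 2.7126


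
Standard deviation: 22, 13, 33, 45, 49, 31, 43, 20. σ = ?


Mean = 32.0000
Variance = 148.2500
SD = sqrt(148.2500) = 12.1758

SD = 12.1758


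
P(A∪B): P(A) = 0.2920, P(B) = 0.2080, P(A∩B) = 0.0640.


P(A∪B) = 0.2920 + 0.2080 - 0.0640
= 0.5000 - 0.0640
= 0.4360

P(A∪B) = 0.4360


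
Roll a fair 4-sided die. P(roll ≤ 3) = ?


Favorable outcomes (roll ≤ 3): 3
Total outcomes = 4
P = 3/4 = 0.7500

P = 0.7500


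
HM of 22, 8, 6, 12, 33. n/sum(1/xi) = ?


Sum of reciprocals = 1/22 + 1/8 + 1/6 + 1/12 + 1/33 = 0.450758
HM = 5/0.450758 = 11.0924

HM = 11.0924


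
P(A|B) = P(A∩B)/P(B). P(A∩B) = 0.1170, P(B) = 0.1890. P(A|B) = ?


P(A|B) = 0.1170/0.1890 = 0.6190

P(A|B) = 0.6190


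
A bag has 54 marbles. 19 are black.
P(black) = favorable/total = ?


P = 19/54 = 0.3519

P = 0.3519


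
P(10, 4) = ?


P(10,4) = 10!/6!
= 3628800/720
= 5040

P(10,4) = 5040


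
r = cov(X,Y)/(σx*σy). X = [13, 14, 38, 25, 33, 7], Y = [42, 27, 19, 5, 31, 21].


Mean X = 21.6667, Mean Y = 24.1667
SD X = 11.220022, SD Y = 11.378586
Cov = -33.444444
r = -33.444444/(11.220022*11.378586) = -0.2620

r = -0.2620


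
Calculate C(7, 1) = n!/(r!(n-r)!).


C(7,1) = 7!/(1! × 6!)
= 5040/(1 × 720)
= 7

C(7,1) = 7


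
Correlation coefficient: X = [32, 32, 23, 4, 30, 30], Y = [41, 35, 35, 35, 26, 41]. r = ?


Mean X = 25.1667, Mean Y = 35.5000
SD X = 9.940098, SD Y = 5.024938
Cov = 4.416667
r = 4.416667/(9.940098*5.024938) = 0.0884

r = 0.0884


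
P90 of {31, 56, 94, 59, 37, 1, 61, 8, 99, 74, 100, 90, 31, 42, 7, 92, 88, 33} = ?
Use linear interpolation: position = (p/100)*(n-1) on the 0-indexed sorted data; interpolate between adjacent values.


Sorted: 1, 7, 8, 31, 31, 33, 37, 42, 56, 59, 61, 74, 88, 90, 92, 94, 99, 100
n = 18
Index = 90/100 * 17 = 15.3000
Lower = data[15] = 94, Upper = data[16] = 99
P90 = 94 + 0.3000*(5) = 95.5000

P90 = 95.5000


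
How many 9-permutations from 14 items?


P(14,9) = 14!/5!
= 87178291200/120
= 726485760

P(14,9) = 726485760


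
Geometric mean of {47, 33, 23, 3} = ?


Product = 47 × 33 × 23 × 3 = 107019
GM = 107019^(1/4) = 18.0869

GM = 18.0869


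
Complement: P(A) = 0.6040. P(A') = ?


P(not A) = 1 - 0.6040 = 0.3960

P(not A) = 0.3960


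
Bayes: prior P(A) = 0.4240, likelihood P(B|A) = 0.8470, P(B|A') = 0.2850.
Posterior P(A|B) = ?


P(B) = P(B|A)*P(A) + P(B|A')*P(A')
= 0.8470*0.4240 + 0.2850*0.5760
= 0.359128 + 0.164160 = 0.523288
P(A|B) = 0.359128/0.523288 = 0.6863

P(A|B) = 0.6863


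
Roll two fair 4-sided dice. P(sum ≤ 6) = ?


Total outcomes = 4×4 = 16
Favorable (sum ≤ 6): 13
P = 13/16 = 0.8125

P = 0.8125


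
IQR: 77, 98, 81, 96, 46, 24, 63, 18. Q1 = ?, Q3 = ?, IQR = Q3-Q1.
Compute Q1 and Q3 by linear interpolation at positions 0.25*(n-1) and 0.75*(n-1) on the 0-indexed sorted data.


Sorted: 18, 24, 46, 63, 77, 81, 96, 98
Q1 (25th %ile) = 40.5000
Q3 (75th %ile) = 84.7500
IQR = 84.7500 - 40.5000 = 44.2500

IQR = 44.2500


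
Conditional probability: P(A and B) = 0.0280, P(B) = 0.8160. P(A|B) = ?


P(A|B) = 0.0280/0.8160 = 0.0343

P(A|B) = 0.0343


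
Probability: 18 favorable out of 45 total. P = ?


P = 18/45 = 0.4000

P = 0.4000


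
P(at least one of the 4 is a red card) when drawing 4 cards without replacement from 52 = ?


P(at least one) = 1 - P(none)
P(none) = (26/52) × (25/51) × (24/50) × (23/49) = 0.055222
P(at least one) = 1 - 0.055222 = 0.9448

P = 0.9448


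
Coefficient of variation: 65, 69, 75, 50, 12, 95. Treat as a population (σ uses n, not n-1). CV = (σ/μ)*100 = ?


Mean = 61.0000
SD = 25.6710
CV = (25.6710/61.0000)*100 = 42.0836%

CV = 42.0836%


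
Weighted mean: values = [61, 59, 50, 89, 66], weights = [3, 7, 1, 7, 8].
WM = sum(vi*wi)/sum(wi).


Numerator = 61*3 + 59*7 + 50*1 + 89*7 + 66*8 = 1797
Denominator = 3 + 7 + 1 + 7 + 8 = 26
WM = 1797/26 = 69.1154

WM = 69.1154


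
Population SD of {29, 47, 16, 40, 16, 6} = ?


Mean = 25.6667
Variance = 207.5556
SD = sqrt(207.5556) = 14.4068

SD = 14.4068


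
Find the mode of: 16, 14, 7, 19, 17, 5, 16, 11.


Frequencies: 5:1, 7:1, 11:1, 14:1, 16:2, 17:1, 19:1
Max frequency = 2
Mode = 16

Mode = 16


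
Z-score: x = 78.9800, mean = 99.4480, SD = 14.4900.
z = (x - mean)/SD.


z = (78.9800 - 99.4480)/14.4900
= -20.4680/14.4900
= -1.4126

z = -1.4126


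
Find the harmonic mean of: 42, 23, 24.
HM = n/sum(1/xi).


Sum of reciprocals = 1/42 + 1/23 + 1/24 = 0.108954
HM = 3/0.108954 = 27.5344

HM = 27.5344


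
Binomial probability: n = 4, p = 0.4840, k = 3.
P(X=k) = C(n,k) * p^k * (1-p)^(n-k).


C(4,3) = 4
p^3 = 0.113380
(1-p)^1 = 0.516000
P = 4 * 0.113380 * 0.516000 = 0.2340

P(X=3) = 0.2340


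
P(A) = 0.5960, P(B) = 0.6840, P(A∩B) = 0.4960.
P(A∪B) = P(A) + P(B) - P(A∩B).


P(A∪B) = 0.5960 + 0.6840 - 0.4960
= 1.2800 - 0.4960
= 0.7840

P(A∪B) = 0.7840


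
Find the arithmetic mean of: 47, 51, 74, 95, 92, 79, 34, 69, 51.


Sum = 47 + 51 + 74 + 95 + 92 + 79 + 34 + 69 + 51 = 592
n = 9
Mean = 592/9 = 65.7778

Mean = 65.7778


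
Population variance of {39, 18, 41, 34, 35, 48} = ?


Mean = 35.8333
Squared deviations: 10.0278, 318.0278, 26.6944, 3.3611, 0.6944, 148.0278
Sum = 506.8333
Variance = 506.8333/6 = 84.4722

Variance = 84.4722


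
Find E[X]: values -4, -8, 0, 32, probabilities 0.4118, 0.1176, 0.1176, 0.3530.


E[X] = -4*0.4118 - 8*0.1176 + 0*0.1176 + 32*0.3530
= -1.6472 - 0.9408 + 0 + 11.2960
= 8.7080

E[X] = 8.7080


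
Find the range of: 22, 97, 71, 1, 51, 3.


Max = 97, Min = 1
Range = 97 - 1 = 96

Range = 96


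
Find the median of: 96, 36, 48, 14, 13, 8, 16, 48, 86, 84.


Sorted: 8, 13, 14, 16, 36, 48, 48, 84, 86, 96
n = 10 (even)
Middle values: 36 and 48
Median = (36+48)/2 = 42.0000

Median = 42.0000


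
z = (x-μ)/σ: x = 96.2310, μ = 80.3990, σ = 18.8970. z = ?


z = (96.2310 - 80.3990)/18.8970
= 15.8320/18.8970
= 0.8378

z = 0.8378


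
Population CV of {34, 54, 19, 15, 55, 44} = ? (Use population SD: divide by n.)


Mean = 36.8333
SD = 15.6994
CV = (15.6994/36.8333)*100 = 42.6229%

CV = 42.6229%


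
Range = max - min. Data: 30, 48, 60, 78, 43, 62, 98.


Max = 98, Min = 30
Range = 98 - 30 = 68

Range = 68


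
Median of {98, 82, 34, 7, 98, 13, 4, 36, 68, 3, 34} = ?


Sorted: 3, 4, 7, 13, 34, 34, 36, 68, 82, 98, 98
n = 11 (odd)
Middle value = 34

Median = 34


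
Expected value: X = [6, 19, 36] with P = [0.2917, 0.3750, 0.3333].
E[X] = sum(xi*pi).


E[X] = 6*0.2917 + 19*0.3750 + 36*0.3333
= 1.7502 + 7.1250 + 11.9988
= 20.8740

E[X] = 20.8740


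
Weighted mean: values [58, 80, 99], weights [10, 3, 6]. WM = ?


Numerator = 58*10 + 80*3 + 99*6 = 1414
Denominator = 10 + 3 + 6 = 19
WM = 1414/19 = 74.4211

WM = 74.4211


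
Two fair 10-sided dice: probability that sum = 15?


Total outcomes = 10×10 = 100
Favorable (sum = 15): 6
P = 6/100 = 0.0600

P = 0.0600


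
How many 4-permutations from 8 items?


P(8,4) = 8!/4!
= 40320/24
= 1680

P(8,4) = 1680


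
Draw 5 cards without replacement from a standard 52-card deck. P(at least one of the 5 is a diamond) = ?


P(at least one) = 1 - P(none)
P(none) = (39/52) × (38/51) × (37/50) × (36/49) × (35/48) = 0.221534
P(at least one) = 1 - 0.221534 = 0.7785

P = 0.7785


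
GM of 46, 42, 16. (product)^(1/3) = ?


Product = 46 × 42 × 16 = 30912
GM = 30912^(1/3) = 31.3841

GM = 31.3841


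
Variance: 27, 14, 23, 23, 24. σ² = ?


Mean = 22.2000
Squared deviations: 23.0400, 67.2400, 0.6400, 0.6400, 3.2400
Sum = 94.8000
Variance = 94.8000/5 = 18.9600

Variance = 18.9600


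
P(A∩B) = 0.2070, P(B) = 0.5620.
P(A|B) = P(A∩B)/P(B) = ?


P(A|B) = 0.2070/0.5620 = 0.3683

P(A|B) = 0.3683


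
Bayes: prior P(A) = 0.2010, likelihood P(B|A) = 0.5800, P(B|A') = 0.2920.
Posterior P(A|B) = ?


P(B) = P(B|A)*P(A) + P(B|A')*P(A')
= 0.5800*0.2010 + 0.2920*0.7990
= 0.116580 + 0.233308 = 0.349888
P(A|B) = 0.116580/0.349888 = 0.3332

P(A|B) = 0.3332


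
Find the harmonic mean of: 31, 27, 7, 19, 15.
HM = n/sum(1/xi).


Sum of reciprocals = 1/31 + 1/27 + 1/7 + 1/19 + 1/15 = 0.331450
HM = 5/0.331450 = 15.0852

HM = 15.0852


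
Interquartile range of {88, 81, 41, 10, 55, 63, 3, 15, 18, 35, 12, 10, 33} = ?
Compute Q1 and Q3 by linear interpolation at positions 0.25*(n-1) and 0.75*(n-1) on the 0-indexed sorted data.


Sorted: 3, 10, 10, 12, 15, 18, 33, 35, 41, 55, 63, 81, 88
Q1 (25th %ile) = 12.0000
Q3 (75th %ile) = 55.0000
IQR = 55.0000 - 12.0000 = 43.0000

IQR = 43.0000


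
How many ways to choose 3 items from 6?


C(6,3) = 6!/(3! × 3!)
= 720/(6 × 6)
= 20

C(6,3) = 20


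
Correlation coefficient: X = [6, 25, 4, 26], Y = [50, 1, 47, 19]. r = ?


Mean X = 15.2500, Mean Y = 29.2500
SD X = 10.280443, SD Y = 20.302401
Cov = -194.312500
r = -194.312500/(10.280443*20.302401) = -0.9310

r = -0.9310


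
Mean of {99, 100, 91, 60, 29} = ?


Sum = 99 + 100 + 91 + 60 + 29 = 379
n = 5
Mean = 379/5 = 75.8000

Mean = 75.8000


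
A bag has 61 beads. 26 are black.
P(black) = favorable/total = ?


P = 26/61 = 0.4262

P = 0.4262


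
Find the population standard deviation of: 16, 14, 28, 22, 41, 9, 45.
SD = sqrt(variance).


Mean = 25.0000
Variance = 161.7143
SD = sqrt(161.7143) = 12.7167

SD = 12.7167


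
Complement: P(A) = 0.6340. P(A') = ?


P(not A) = 1 - 0.6340 = 0.3660

P(not A) = 0.3660


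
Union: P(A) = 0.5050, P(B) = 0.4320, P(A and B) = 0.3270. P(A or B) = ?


P(A∪B) = 0.5050 + 0.4320 - 0.3270
= 0.9370 - 0.3270
= 0.6100

P(A∪B) = 0.6100


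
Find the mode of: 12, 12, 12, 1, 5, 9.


Frequencies: 1:1, 5:1, 9:1, 12:3
Max frequency = 3
Mode = 12

Mode = 12


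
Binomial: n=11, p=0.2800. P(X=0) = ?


C(11,0) = 1
p^0 = 1.000000
(1-p)^11 = 0.026956
P = 1 * 1.000000 * 0.026956 = 0.0270

P(X=0) = 0.0270


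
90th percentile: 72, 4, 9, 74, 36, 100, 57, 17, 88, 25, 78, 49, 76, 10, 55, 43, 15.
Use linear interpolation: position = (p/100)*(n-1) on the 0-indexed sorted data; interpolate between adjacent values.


Sorted: 4, 9, 10, 15, 17, 25, 36, 43, 49, 55, 57, 72, 74, 76, 78, 88, 100
n = 17
Index = 90/100 * 16 = 14.4000
Lower = data[14] = 78, Upper = data[15] = 88
P90 = 78 + 0.4000*(10) = 82.0000

P90 = 82.0000


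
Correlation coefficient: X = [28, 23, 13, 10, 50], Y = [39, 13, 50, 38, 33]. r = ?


Mean X = 24.8000, Mean Y = 34.6000
SD X = 14.190137, SD Y = 12.142487
Cov = -43.880000
r = -43.880000/(14.190137*12.142487) = -0.2547

r = -0.2547


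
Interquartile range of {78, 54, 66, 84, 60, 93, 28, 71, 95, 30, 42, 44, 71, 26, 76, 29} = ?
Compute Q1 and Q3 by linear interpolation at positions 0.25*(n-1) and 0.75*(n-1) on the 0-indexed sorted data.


Sorted: 26, 28, 29, 30, 42, 44, 54, 60, 66, 71, 71, 76, 78, 84, 93, 95
Q1 (25th %ile) = 39.0000
Q3 (75th %ile) = 76.5000
IQR = 76.5000 - 39.0000 = 37.5000

IQR = 37.5000


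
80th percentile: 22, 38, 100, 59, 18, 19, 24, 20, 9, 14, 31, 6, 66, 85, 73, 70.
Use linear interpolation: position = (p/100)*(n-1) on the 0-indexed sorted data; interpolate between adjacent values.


Sorted: 6, 9, 14, 18, 19, 20, 22, 24, 31, 38, 59, 66, 70, 73, 85, 100
n = 16
Index = 80/100 * 15 = 12.0000
Lower = data[12] = 70, Upper = data[13] = 73
P80 = 70 + 0*(3) = 70.0000

P80 = 70.0000


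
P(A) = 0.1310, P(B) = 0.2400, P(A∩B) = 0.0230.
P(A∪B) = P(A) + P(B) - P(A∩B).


P(A∪B) = 0.1310 + 0.2400 - 0.0230
= 0.3710 - 0.0230
= 0.3480

P(A∪B) = 0.3480


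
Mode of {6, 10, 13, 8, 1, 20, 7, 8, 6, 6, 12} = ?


Frequencies: 1:1, 6:3, 7:1, 8:2, 10:1, 12:1, 13:1, 20:1
Max frequency = 3
Mode = 6

Mode = 6


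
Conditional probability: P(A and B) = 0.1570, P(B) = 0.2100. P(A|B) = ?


P(A|B) = 0.1570/0.2100 = 0.7476

P(A|B) = 0.7476


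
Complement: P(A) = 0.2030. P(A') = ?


P(not A) = 1 - 0.2030 = 0.7970

P(not A) = 0.7970


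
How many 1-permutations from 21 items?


P(21,1) = 21!/20!
= 51090942171709440000/2432902008176640000
= 21

P(21,1) = 21


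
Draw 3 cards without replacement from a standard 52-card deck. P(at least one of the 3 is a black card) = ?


P(at least one) = 1 - P(none)
P(none) = (26/52) × (25/51) × (24/50) = 0.117647
P(at least one) = 1 - 0.117647 = 0.8824

P = 0.8824


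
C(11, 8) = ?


C(11,8) = 11!/(8! × 3!)
= 39916800/(40320 × 6)
= 165

C(11,8) = 165


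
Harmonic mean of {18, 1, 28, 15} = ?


Sum of reciprocals = 1/18 + 1/1 + 1/28 + 1/15 = 1.157937
HM = 4/1.157937 = 3.4544

HM = 3.4544


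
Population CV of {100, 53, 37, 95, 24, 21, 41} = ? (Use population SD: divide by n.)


Mean = 53.0000
SD = 29.8520
CV = (29.8520/53.0000)*100 = 56.3246%

CV = 56.3246%


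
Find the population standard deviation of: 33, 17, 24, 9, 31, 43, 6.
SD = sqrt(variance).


Mean = 23.2857
Variance = 155.0612
SD = sqrt(155.0612) = 12.4524

SD = 12.4524


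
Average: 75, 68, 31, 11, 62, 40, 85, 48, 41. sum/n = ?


Sum = 75 + 68 + 31 + 11 + 62 + 40 + 85 + 48 + 41 = 461
n = 9
Mean = 461/9 = 51.2222

Mean = 51.2222


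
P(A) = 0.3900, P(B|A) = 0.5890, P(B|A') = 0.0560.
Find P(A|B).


P(B) = P(B|A)*P(A) + P(B|A')*P(A')
= 0.5890*0.3900 + 0.0560*0.6100
= 0.229710 + 0.034160 = 0.263870
P(A|B) = 0.229710/0.263870 = 0.8705

P(A|B) = 0.8705


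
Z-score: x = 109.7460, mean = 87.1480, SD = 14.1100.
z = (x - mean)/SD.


z = (109.7460 - 87.1480)/14.1100
= 22.5980/14.1100
= 1.6016

z = 1.6016


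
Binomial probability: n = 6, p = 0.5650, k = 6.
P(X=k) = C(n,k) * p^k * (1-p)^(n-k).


C(6,6) = 1
p^6 = 0.032530
(1-p)^0 = 1.000000
P = 1 * 0.032530 * 1.000000 = 0.0325

P(X=6) = 0.0325


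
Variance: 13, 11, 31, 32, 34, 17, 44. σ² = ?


Mean = 26.0000
Squared deviations: 169.0000, 225.0000, 25.0000, 36.0000, 64.0000, 81.0000, 324.0000
Sum = 924.0000
Variance = 924.0000/7 = 132.0000

Variance = 132.0000


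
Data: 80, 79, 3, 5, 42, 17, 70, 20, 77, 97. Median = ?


Sorted: 3, 5, 17, 20, 42, 70, 77, 79, 80, 97
n = 10 (even)
Middle values: 42 and 70
Median = (42+70)/2 = 56.0000

Median = 56.0000


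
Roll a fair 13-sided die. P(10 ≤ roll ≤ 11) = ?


Favorable outcomes (10 ≤ roll ≤ 11): 2
Total outcomes = 13
P = 2/13 = 0.1538

P = 0.1538


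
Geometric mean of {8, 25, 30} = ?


Product = 8 × 25 × 30 = 6000
GM = 6000^(1/3) = 18.1712

GM = 18.1712


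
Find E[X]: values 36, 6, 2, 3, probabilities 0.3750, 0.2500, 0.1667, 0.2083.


E[X] = 36*0.3750 + 6*0.2500 + 2*0.1667 + 3*0.2083
= 13.5000 + 1.5000 + 0.3334 + 0.6249
= 15.9583

E[X] = 15.9583


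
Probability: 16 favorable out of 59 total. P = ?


P = 16/59 = 0.2712

P = 0.2712


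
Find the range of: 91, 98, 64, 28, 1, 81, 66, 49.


Max = 98, Min = 1
Range = 98 - 1 = 97

Range = 97


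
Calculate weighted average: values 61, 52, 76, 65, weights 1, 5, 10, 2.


Numerator = 61*1 + 52*5 + 76*10 + 65*2 = 1211
Denominator = 1 + 5 + 10 + 2 = 18
WM = 1211/18 = 67.2778

WM = 67.2778


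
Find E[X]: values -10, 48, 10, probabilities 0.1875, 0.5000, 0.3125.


E[X] = -10*0.1875 + 48*0.5000 + 10*0.3125
= -1.8750 + 24.0000 + 3.1250
= 25.2500

E[X] = 25.2500


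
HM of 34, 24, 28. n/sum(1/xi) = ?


Sum of reciprocals = 1/34 + 1/24 + 1/28 = 0.106793
HM = 3/0.106793 = 28.0918

HM = 28.0918


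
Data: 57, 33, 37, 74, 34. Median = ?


Sorted: 33, 34, 37, 57, 74
n = 5 (odd)
Middle value = 37

Median = 37


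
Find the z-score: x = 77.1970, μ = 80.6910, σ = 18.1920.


z = (77.1970 - 80.6910)/18.1920
= -3.4940/18.1920
= -0.1921

z = -0.1921


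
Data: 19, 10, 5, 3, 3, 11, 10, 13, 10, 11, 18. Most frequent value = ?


Frequencies: 3:2, 5:1, 10:3, 11:2, 13:1, 18:1, 19:1
Max frequency = 3
Mode = 10

Mode = 10


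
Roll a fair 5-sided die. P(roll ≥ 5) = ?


Favorable outcomes (roll ≥ 5): 1
Total outcomes = 5
P = 1/5 = 0.2000

P = 0.2000


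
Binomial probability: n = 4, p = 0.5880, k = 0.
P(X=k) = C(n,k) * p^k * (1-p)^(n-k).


C(4,0) = 1
p^0 = 1.000000
(1-p)^4 = 0.028813
P = 1 * 1.000000 * 0.028813 = 0.0288

P(X=0) = 0.0288


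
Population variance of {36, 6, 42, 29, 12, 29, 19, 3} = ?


Mean = 22.0000
Squared deviations: 196.0000, 256.0000, 400.0000, 49.0000, 100.0000, 49.0000, 9.0000, 361.0000
Sum = 1420.0000
Variance = 1420.0000/8 = 177.5000

Variance = 177.5000


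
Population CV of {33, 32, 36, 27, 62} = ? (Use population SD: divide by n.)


Mean = 38.0000
SD = 12.3450
CV = (12.3450/38.0000)*100 = 32.4869%

CV = 32.4869%


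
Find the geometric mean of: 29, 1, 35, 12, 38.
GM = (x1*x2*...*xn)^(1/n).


Product = 29 × 1 × 35 × 12 × 38 = 462840
GM = 462840^(1/5) = 13.5858

GM = 13.5858


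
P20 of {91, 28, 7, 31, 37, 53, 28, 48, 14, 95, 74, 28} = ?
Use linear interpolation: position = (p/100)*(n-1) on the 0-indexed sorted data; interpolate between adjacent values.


Sorted: 7, 14, 28, 28, 28, 31, 37, 48, 53, 74, 91, 95
n = 12
Index = 20/100 * 11 = 2.2000
Lower = data[2] = 28, Upper = data[3] = 28
P20 = 28 + 0.2000*(0) = 28.0000

P20 = 28.0000


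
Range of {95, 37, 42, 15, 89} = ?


Max = 95, Min = 15
Range = 95 - 15 = 80

Range = 80


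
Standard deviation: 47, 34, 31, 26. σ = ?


Mean = 34.5000
Variance = 60.2500
SD = sqrt(60.2500) = 7.7621

SD = 7.7621


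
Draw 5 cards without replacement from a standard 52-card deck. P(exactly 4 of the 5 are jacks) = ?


Hypergeometric: P(X=4) = C(4,4)·C(48,1) / C(52,5)
= 1 × 48 / 2598960
= 48/2598960 = 1.8469e-05

P = 1.8469e-05


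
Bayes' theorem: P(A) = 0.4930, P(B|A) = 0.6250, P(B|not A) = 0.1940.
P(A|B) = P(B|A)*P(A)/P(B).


P(B) = P(B|A)*P(A) + P(B|A')*P(A')
= 0.6250*0.4930 + 0.1940*0.5070
= 0.308125 + 0.098358 = 0.406483
P(A|B) = 0.308125/0.406483 = 0.7580

P(A|B) = 0.7580


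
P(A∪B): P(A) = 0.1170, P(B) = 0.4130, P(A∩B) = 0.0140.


P(A∪B) = 0.1170 + 0.4130 - 0.0140
= 0.5300 - 0.0140
= 0.5160

P(A∪B) = 0.5160


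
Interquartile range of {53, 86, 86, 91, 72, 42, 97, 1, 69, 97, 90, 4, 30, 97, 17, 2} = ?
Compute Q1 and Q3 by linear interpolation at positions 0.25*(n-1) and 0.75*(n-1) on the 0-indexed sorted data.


Sorted: 1, 2, 4, 17, 30, 42, 53, 69, 72, 86, 86, 90, 91, 97, 97, 97
Q1 (25th %ile) = 26.7500
Q3 (75th %ile) = 90.2500
IQR = 90.2500 - 26.7500 = 63.5000

IQR = 63.5000


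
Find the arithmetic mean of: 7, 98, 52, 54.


Sum = 7 + 98 + 52 + 54 = 211
n = 4
Mean = 211/4 = 52.7500

Mean = 52.7500


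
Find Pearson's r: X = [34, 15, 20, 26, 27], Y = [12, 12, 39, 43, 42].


Mean X = 24.4000, Mean Y = 29.6000
SD X = 6.468385, SD Y = 14.430523
Cov = 1.760000
r = 1.760000/(6.468385*14.430523) = 0.0189

r = 0.0189


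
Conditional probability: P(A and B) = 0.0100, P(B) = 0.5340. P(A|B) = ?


P(A|B) = 0.0100/0.5340 = 0.0187

P(A|B) = 0.0187
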